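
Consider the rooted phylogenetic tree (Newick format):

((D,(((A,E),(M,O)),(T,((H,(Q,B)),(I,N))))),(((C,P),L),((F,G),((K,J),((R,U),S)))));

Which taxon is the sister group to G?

G attaches to the tree at the node subtending (F,G).
The other lineage descending from that same node — the sister group — is the single tip F.

F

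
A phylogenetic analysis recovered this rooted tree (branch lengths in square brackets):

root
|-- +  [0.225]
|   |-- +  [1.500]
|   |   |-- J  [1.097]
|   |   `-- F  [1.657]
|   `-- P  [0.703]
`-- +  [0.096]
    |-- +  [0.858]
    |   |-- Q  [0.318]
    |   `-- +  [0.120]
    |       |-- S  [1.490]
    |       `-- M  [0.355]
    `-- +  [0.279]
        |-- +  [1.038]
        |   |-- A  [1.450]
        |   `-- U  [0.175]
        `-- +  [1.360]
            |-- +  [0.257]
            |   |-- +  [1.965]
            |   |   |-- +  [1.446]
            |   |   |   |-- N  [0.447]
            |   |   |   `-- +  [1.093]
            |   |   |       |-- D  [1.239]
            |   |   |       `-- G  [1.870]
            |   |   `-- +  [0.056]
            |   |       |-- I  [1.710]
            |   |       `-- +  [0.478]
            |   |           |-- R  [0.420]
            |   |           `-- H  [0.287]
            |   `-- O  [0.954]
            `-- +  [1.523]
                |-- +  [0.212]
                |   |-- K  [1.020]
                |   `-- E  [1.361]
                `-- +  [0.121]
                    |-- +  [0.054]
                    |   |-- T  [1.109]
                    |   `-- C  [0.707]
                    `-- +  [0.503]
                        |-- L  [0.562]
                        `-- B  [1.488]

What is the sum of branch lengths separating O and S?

The path runs O → … → MRCA → … → S; the MRCA is the node subtending ((Q,(S,M)),((A,U),((((N,(D,G)),(I,(R,H))),O),((K,E),((T,C),(L,B)))))).
Branch lengths along that path: 0.954 + 0.257 + 1.360 + 0.279 + 0.858 + 0.120 + 1.490 = 5.318.

5.318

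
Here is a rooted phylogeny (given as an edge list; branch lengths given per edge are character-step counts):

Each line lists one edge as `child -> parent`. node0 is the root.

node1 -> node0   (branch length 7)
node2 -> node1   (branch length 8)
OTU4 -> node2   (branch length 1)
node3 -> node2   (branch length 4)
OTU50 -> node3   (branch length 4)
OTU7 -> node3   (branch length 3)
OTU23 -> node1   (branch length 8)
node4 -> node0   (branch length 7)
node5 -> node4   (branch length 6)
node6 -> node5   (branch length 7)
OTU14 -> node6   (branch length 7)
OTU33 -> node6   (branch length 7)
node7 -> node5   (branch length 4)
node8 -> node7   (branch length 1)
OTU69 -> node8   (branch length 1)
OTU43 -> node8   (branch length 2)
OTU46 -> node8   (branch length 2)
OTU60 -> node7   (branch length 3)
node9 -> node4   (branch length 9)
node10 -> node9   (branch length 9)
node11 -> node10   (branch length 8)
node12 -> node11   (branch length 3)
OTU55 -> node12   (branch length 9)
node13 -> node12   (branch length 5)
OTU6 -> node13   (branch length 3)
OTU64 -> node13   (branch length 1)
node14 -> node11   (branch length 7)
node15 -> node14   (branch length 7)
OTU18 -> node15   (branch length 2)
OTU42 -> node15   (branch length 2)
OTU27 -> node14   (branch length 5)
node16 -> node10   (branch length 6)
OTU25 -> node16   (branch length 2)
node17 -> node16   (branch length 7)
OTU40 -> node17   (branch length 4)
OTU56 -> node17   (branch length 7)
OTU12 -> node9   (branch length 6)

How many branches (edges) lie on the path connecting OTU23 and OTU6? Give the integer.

The MRCA of OTU23 and OTU6 is the root of the tree.
From OTU23 up to that node: 2 branches. From OTU6 up to the same node: 7 branches. Total: 2 + 7 = 9.

9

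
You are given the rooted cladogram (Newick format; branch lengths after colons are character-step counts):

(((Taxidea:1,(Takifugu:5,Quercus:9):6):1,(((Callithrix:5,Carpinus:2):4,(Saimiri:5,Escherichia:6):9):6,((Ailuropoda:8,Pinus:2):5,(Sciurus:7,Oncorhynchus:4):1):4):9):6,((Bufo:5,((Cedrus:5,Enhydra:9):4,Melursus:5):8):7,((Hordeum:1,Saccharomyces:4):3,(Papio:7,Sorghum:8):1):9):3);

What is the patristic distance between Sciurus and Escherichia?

33

The path runs Sciurus → … → MRCA → … → Escherichia; the MRCA is the node subtending (((Callithrix,Carpinus),(Saimiri,Escherichia)),((Ailuropoda,Pinus),(Sciurus,Oncorhynchus))).
Branch lengths along that path: 7 + 1 + 4 + 6 + 9 + 6 = 33.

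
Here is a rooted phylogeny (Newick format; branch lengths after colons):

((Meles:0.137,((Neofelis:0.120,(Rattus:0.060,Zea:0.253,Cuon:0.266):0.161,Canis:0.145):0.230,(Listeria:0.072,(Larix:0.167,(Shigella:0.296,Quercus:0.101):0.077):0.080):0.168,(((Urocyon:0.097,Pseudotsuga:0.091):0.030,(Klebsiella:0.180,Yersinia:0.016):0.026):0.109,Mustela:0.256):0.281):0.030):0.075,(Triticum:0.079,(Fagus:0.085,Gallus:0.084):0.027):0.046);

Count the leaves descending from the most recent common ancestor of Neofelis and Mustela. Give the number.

The MRCA of Neofelis and Mustela is the node subtending ((Neofelis,(Rattus,Zea,Cuon),Canis),(Listeria,(Larix,(Shigella,Quercus))),(((Urocyon,Pseudotsuga),(Klebsiella,Yersinia)),Mustela)).
That clade contains 14 terminal taxa: Canis, Cuon, Klebsiella, Larix, Listeria, Mustela, Neofelis, Pseudotsuga, Quercus, Rattus, Shigella, Urocyon, Yersinia, Zea.

14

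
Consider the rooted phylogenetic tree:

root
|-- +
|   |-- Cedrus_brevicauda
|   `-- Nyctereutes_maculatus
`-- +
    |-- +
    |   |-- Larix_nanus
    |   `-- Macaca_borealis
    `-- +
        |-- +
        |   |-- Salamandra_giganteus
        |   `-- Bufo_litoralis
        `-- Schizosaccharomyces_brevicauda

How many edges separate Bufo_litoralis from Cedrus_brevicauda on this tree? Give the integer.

The MRCA of Bufo_litoralis and Cedrus_brevicauda is the root of the tree.
From Bufo_litoralis up to that node: 4 branches. From Cedrus_brevicauda up to the same node: 2 branches. Total: 4 + 2 = 6.

6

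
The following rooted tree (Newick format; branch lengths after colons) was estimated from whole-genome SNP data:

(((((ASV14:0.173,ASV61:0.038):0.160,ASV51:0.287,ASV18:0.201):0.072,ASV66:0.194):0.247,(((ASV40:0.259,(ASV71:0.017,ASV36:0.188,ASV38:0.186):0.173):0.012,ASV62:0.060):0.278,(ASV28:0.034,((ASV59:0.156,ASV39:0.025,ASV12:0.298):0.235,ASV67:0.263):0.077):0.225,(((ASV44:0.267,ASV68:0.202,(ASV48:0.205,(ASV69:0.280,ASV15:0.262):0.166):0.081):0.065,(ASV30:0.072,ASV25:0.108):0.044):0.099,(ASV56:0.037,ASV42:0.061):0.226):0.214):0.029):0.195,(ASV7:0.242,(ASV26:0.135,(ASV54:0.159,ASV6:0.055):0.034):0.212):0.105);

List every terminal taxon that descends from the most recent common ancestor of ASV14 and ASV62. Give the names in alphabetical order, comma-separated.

ASV12, ASV14, ASV15, ASV18, ASV25, ASV28, ASV30, ASV36, ASV38, ASV39, ASV40, ASV42, ASV44, ASV48, ASV51, ASV56, ASV59, ASV61, ASV62, ASV66, ASV67, ASV68, ASV69, ASV71

Tracing ASV14: it sits inside (ASV14,ASV61).
Tracing ASV62: it sits inside ((ASV40,(ASV71,ASV36,ASV38)),ASV62).
The smallest clade enclosing both is ((((ASV14,ASV61),ASV51,ASV18),ASV66),(((ASV40,(ASV71,ASV36,ASV38)),ASV62),(ASV28,((ASV59,ASV39,ASV12),ASV67)),(((ASV44,ASV68,(ASV48,(ASV69,ASV15))),(ASV30,ASV25)),(ASV56,ASV42)))); the answer is its 24 terminal taxa in alphabetical order.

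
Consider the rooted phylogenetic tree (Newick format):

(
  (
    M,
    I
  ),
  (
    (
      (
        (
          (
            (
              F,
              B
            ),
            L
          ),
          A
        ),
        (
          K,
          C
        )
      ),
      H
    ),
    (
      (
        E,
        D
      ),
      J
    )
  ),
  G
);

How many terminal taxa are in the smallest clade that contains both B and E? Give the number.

10

The MRCA of B and E is the node subtending ((((((F,B),L),A),(K,C)),H),((E,D),J)).
That clade contains 10 terminal taxa: A, B, C, D, E, F, H, J, K, L.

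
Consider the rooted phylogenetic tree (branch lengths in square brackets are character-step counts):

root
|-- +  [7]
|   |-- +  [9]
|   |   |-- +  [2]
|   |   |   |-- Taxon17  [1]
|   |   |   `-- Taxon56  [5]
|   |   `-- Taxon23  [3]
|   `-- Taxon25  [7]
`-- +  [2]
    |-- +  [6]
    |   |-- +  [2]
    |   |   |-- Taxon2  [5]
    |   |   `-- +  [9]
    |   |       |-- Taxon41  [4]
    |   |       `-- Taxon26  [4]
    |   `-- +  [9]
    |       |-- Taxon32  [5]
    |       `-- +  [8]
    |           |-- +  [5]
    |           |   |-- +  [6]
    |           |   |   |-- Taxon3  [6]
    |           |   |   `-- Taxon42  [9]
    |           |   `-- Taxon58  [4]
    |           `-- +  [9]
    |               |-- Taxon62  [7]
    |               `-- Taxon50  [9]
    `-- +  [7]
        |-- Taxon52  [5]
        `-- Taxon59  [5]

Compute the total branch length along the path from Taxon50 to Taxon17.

62

The path runs Taxon50 → … → MRCA → … → Taxon17; the MRCA is the root of the tree.
Branch lengths along that path: 9 + 9 + 8 + 9 + 6 + 2 + 7 + 9 + 2 + 1 = 62.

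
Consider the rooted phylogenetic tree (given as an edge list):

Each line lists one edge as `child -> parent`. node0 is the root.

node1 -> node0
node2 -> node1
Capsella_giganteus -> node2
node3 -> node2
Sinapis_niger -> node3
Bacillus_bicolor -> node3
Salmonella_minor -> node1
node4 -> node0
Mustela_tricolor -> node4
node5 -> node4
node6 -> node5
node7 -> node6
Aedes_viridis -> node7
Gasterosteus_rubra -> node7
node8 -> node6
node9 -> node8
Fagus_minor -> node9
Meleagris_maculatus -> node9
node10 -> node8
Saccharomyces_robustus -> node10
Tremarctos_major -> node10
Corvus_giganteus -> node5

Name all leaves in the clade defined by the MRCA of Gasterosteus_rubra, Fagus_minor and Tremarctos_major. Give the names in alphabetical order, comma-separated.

Aedes_viridis, Fagus_minor, Gasterosteus_rubra, Meleagris_maculatus, Saccharomyces_robustus, Tremarctos_major

Tracing Gasterosteus_rubra: it sits inside (Aedes_viridis,Gasterosteus_rubra).
Tracing Fagus_minor: it sits inside (Fagus_minor,Meleagris_maculatus).
Tracing Tremarctos_major: it sits inside (Saccharomyces_robustus,Tremarctos_major).
The smallest clade enclosing all 3 is ((Aedes_viridis,Gasterosteus_rubra),((Fagus_minor,Meleagris_maculatus),(Saccharomyces_robustus,Tremarctos_major))); the answer is its 6 terminal taxa in alphabetical order.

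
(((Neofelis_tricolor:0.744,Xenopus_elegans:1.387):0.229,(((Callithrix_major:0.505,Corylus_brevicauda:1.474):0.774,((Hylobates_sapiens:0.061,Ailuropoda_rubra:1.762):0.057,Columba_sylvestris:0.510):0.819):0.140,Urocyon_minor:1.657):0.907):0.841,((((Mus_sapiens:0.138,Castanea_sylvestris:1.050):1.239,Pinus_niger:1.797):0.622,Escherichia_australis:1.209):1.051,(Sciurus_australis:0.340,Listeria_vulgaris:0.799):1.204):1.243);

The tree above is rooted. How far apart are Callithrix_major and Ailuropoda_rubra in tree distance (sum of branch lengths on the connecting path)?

The path runs Callithrix_major → … → MRCA → … → Ailuropoda_rubra; the MRCA is the node subtending ((Callithrix_major,Corylus_brevicauda),((Hylobates_sapiens,Ailuropoda_rubra),Columba_sylvestris)).
Branch lengths along that path: 0.505 + 0.774 + 0.819 + 0.057 + 1.762 = 3.917.

3.917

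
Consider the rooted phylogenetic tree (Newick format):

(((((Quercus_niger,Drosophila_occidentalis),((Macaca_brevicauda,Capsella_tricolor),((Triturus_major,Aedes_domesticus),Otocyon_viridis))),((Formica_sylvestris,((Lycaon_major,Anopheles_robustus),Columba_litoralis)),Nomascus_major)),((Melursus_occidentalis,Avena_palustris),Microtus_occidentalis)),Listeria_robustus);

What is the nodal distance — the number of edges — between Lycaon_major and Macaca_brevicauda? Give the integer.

The MRCA of Lycaon_major and Macaca_brevicauda is the node subtending (((Quercus_niger,Drosophila_occidentalis),((Macaca_brevicauda,Capsella_tricolor),((Triturus_major,Aedes_domesticus),Otocyon_viridis))),((Formica_sylvestris,((Lycaon_major,Anopheles_robustus),Columba_litoralis)),Nomascus_major)).
From Lycaon_major up to that node: 5 branches. From Macaca_brevicauda up to the same node: 4 branches. Total: 5 + 4 = 9.

9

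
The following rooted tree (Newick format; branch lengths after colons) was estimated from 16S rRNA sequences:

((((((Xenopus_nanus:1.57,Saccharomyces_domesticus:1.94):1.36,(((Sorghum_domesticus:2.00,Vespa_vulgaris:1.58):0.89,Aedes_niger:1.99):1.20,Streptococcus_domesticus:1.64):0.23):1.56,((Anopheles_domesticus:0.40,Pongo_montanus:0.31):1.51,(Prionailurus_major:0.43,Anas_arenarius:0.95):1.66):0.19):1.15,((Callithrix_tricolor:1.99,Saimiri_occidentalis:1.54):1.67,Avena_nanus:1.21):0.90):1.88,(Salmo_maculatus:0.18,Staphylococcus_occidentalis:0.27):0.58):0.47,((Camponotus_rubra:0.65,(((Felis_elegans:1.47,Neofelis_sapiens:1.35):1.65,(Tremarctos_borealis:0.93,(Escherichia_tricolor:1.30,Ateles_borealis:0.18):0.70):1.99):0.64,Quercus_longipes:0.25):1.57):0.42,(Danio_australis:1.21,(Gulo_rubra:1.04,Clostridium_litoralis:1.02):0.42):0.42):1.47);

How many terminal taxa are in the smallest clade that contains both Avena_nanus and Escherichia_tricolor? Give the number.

25

The MRCA of Avena_nanus and Escherichia_tricolor is the root, so the clade is the entire tree.
That clade contains 25 terminal taxa: Aedes_niger, Anas_arenarius, Anopheles_domesticus, Ateles_borealis, Avena_nanus, Callithrix_tricolor, Camponotus_rubra, Clostridium_litoralis, Danio_australis, Escherichia_tricolor, Felis_elegans, Gulo_rubra, Neofelis_sapiens, Pongo_montanus, Prionailurus_major, Quercus_longipes, Saccharomyces_domesticus, Saimiri_occidentalis, Salmo_maculatus, Sorghum_domesticus, Staphylococcus_occidentalis, Streptococcus_domesticus, Tremarctos_borealis, Vespa_vulgaris, Xenopus_nanus.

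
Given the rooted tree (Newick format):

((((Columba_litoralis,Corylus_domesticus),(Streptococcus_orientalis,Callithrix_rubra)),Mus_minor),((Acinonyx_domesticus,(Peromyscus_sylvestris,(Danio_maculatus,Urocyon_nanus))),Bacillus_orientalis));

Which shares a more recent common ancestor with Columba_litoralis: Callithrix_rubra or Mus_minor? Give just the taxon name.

Callithrix_rubra

The MRCA of Columba_litoralis and Callithrix_rubra subtends ((Columba_litoralis,Corylus_domesticus),(Streptococcus_orientalis,Callithrix_rubra)) (4 taxa).
The MRCA of Columba_litoralis and Mus_minor subtends (((Columba_litoralis,Corylus_domesticus),(Streptococcus_orientalis,Callithrix_rubra)),Mus_minor) (5 taxa).
The first is nested inside the second, so Columba_litoralis shares a more recent common ancestor with Callithrix_rubra.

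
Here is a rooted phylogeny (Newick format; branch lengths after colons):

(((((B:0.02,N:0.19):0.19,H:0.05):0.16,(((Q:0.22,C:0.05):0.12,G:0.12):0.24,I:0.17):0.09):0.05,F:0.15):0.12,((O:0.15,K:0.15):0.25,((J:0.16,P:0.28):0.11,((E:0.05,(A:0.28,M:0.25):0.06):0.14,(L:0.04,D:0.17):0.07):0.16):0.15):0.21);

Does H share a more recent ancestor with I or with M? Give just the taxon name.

I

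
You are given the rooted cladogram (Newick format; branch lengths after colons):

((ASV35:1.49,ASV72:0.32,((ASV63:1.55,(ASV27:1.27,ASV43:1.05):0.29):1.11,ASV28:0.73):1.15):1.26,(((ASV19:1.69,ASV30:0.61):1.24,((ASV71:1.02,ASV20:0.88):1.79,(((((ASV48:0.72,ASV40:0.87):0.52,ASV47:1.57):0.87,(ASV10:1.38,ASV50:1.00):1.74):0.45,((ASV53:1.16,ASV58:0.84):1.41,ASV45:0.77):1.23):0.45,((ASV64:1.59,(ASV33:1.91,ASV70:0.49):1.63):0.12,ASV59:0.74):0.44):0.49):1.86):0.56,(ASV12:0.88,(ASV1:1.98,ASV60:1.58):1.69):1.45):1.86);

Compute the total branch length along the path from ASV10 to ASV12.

9.26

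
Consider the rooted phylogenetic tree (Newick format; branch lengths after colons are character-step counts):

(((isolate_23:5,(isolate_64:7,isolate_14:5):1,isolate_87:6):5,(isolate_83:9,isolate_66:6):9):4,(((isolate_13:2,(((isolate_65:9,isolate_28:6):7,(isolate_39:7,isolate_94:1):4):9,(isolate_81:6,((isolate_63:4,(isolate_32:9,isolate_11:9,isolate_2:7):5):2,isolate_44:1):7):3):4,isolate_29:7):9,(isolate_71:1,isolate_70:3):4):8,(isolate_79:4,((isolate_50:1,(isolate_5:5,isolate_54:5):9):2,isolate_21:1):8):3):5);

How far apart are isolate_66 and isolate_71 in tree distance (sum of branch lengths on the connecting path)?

The path runs isolate_66 → … → MRCA → … → isolate_71; the MRCA is the root of the tree.
Branch lengths along that path: 6 + 9 + 4 + 5 + 8 + 4 + 1 = 37.

37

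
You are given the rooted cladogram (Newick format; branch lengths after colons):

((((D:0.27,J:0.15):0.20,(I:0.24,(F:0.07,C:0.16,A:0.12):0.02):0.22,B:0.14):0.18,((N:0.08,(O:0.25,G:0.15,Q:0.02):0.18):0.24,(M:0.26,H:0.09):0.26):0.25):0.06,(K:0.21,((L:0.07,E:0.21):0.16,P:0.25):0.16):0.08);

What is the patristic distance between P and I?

1.19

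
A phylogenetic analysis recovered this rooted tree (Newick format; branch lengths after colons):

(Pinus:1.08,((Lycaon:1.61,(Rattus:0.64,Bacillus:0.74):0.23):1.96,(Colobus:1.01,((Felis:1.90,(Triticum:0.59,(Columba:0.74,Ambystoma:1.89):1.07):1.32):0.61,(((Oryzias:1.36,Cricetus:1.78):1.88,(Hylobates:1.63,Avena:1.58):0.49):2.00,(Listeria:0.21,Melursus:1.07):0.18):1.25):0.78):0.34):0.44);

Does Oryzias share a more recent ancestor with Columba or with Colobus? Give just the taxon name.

The MRCA of Oryzias and Columba subtends ((Felis,(Triticum,(Columba,Ambystoma))),(((Oryzias,Cricetus),(Hylobates,Avena)),(Listeria,Melursus))) (10 taxa).
The MRCA of Oryzias and Colobus subtends (Colobus,((Felis,(Triticum,(Columba,Ambystoma))),(((Oryzias,Cricetus),(Hylobates,Avena)),(Listeria,Melursus)))) (11 taxa).
The first is nested inside the second, so Oryzias shares a more recent common ancestor with Columba.

Columba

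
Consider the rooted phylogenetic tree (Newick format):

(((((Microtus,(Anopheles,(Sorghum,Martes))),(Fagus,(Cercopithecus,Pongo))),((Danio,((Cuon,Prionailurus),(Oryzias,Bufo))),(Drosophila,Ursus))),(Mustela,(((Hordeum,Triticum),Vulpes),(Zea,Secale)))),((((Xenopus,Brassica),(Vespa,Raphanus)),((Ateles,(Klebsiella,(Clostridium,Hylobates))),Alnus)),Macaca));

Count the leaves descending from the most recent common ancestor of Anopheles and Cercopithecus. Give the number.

7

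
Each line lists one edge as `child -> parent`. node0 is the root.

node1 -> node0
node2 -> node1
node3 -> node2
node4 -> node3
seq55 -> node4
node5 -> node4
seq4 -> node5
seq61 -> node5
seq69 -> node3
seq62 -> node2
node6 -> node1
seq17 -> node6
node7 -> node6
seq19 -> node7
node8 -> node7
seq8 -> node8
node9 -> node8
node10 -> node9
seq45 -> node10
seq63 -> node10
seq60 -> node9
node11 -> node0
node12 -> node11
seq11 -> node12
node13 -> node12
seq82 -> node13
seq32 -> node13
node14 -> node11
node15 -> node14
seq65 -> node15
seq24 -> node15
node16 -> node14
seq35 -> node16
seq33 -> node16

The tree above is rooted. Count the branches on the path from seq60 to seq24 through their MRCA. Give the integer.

The MRCA of seq60 and seq24 is the root of the tree.
From seq60 up to that node: 6 branches. From seq24 up to the same node: 4 branches. Total: 6 + 4 = 10.

10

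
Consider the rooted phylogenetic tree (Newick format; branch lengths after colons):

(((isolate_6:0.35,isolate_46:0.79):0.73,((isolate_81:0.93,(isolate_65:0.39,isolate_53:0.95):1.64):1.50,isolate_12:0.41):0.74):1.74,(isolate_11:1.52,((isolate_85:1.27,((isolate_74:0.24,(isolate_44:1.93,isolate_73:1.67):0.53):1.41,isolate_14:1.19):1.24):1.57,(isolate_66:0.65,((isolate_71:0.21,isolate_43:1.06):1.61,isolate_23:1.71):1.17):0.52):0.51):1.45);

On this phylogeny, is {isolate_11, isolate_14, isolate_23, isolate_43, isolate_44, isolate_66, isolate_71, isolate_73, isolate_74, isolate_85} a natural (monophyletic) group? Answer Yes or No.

The most recent common ancestor of these taxa subtends (isolate_11,((isolate_85,((isolate_74,(isolate_44,isolate_73)),isolate_14)),(isolate_66,((isolate_71,isolate_43),isolate_23)))).
That clade has exactly 10 tips — every listed taxon and nothing else — so the group is monophyletic.

Yes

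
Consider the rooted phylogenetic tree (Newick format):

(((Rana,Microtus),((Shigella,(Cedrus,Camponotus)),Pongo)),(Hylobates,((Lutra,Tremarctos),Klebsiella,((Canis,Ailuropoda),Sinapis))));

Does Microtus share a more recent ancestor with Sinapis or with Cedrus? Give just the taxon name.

Cedrus

The MRCA of Microtus and Cedrus subtends ((Rana,Microtus),((Shigella,(Cedrus,Camponotus)),Pongo)) (6 taxa).
The MRCA of Microtus and Sinapis is the root, subtending the entire tree (13 taxa).
The first is nested inside the second, so Microtus shares a more recent common ancestor with Cedrus.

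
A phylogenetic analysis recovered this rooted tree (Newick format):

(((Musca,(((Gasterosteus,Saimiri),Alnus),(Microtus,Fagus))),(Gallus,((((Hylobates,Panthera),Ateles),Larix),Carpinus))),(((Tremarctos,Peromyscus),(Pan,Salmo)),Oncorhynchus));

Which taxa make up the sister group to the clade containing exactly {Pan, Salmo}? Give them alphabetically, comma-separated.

Peromyscus, Tremarctos

The clade containing exactly {Pan, Salmo} attaches to the tree at the node subtending ((Tremarctos,Peromyscus),(Pan,Salmo)).
The other lineage descending from that same node — the sister group — is (Tremarctos,Peromyscus); its 2 tips in alphabetical order are the answer.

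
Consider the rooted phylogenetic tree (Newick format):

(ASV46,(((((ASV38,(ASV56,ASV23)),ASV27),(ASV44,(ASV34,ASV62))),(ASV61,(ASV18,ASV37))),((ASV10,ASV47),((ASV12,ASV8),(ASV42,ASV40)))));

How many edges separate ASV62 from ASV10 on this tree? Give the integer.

The MRCA of ASV62 and ASV10 is the node subtending (((((ASV38,(ASV56,ASV23)),ASV27),(ASV44,(ASV34,ASV62))),(ASV61,(ASV18,ASV37))),((ASV10,ASV47),((ASV12,ASV8),(ASV42,ASV40)))).
From ASV62 up to that node: 5 branches. From ASV10 up to the same node: 3 branches. Total: 5 + 3 = 8.

8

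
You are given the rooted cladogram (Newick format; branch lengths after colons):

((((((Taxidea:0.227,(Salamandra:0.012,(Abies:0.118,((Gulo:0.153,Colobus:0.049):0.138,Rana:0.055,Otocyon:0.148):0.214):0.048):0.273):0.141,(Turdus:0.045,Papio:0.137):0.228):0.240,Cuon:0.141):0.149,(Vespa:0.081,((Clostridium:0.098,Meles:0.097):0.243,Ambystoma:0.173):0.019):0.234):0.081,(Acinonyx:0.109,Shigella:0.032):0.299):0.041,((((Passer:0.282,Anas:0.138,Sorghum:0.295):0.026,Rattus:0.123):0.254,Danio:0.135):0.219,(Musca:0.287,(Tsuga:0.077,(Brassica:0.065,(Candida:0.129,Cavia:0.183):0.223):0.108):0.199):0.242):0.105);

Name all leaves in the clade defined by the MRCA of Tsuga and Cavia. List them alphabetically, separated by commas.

Tracing Tsuga: it sits inside (Tsuga,(Brassica,(Candida,Cavia))).
Tracing Cavia: it sits inside (Candida,Cavia).
The smallest clade enclosing both is (Tsuga,(Brassica,(Candida,Cavia))); the answer is its 4 terminal taxa in alphabetical order.

Brassica, Candida, Cavia, Tsuga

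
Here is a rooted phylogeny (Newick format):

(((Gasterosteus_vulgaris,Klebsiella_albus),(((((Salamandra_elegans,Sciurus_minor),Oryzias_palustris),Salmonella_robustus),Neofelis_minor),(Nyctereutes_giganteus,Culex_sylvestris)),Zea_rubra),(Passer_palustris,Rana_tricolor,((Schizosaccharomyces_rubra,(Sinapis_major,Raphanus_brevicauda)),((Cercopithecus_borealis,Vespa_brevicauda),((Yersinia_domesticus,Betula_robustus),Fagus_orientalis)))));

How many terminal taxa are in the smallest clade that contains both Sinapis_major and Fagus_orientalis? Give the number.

8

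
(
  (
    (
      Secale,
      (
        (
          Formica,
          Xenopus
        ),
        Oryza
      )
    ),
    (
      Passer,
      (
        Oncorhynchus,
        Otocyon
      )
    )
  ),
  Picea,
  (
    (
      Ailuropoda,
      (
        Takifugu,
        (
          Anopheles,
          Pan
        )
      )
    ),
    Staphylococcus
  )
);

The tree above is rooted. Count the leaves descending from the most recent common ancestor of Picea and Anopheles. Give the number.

The MRCA of Picea and Anopheles is the root, so the clade is the entire tree.
That clade contains 13 terminal taxa: Ailuropoda, Anopheles, Formica, Oncorhynchus, Oryza, Otocyon, Pan, Passer, Picea, Secale, Staphylococcus, Takifugu, Xenopus.

13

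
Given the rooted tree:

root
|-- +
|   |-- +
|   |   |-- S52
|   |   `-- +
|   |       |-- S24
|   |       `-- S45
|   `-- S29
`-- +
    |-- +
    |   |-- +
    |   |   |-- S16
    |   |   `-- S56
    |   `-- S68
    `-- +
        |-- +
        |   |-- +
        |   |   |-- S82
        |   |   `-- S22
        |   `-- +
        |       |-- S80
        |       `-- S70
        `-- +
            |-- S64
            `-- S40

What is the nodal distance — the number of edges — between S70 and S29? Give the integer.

The MRCA of S70 and S29 is the root of the tree.
From S70 up to that node: 5 branches. From S29 up to the same node: 2 branches. Total: 5 + 2 = 7.

7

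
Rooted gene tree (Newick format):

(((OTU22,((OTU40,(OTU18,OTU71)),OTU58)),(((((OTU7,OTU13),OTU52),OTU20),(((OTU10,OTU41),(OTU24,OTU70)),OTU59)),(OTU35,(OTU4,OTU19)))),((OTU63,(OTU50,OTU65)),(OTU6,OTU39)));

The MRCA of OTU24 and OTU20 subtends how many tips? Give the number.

9

The MRCA of OTU24 and OTU20 is the node subtending ((((OTU7,OTU13),OTU52),OTU20),(((OTU10,OTU41),(OTU24,OTU70)),OTU59)).
That clade contains 9 terminal taxa: OTU10, OTU13, OTU20, OTU24, OTU41, OTU52, OTU59, OTU7, OTU70.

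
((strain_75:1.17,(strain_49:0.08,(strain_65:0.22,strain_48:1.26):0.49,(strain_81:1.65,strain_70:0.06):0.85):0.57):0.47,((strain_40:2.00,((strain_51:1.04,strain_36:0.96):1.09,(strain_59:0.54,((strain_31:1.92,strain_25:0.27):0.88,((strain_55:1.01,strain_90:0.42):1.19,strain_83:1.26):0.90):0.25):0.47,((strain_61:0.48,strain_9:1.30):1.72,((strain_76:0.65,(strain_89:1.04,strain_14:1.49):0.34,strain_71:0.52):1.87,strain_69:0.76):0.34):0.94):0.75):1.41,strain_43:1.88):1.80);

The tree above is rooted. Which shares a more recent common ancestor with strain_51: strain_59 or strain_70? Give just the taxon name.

The MRCA of strain_51 and strain_59 subtends ((strain_51,strain_36),(strain_59,((strain_31,strain_25),((strain_55,strain_90),strain_83))),((strain_61,strain_9),((strain_76,(strain_89,strain_14),strain_71),strain_69))) (15 taxa).
The MRCA of strain_51 and strain_70 is the root, subtending the entire tree (23 taxa).
The first is nested inside the second, so strain_51 shares a more recent common ancestor with strain_59.

strain_59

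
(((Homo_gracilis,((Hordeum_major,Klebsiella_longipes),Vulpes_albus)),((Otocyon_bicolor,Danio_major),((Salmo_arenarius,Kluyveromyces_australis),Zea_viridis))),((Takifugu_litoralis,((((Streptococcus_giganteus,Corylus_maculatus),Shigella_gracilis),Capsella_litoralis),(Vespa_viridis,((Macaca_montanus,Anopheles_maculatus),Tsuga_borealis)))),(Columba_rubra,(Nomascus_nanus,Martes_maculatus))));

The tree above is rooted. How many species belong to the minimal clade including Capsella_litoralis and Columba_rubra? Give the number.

The MRCA of Capsella_litoralis and Columba_rubra is the node subtending ((Takifugu_litoralis,((((Streptococcus_giganteus,Corylus_maculatus),Shigella_gracilis),Capsella_litoralis),(Vespa_viridis,((Macaca_montanus,Anopheles_maculatus),Tsuga_borealis)))),(Columba_rubra,(Nomascus_nanus,Martes_maculatus))).
That clade contains 12 terminal taxa: Anopheles_maculatus, Capsella_litoralis, Columba_rubra, Corylus_maculatus, Macaca_montanus, Martes_maculatus, Nomascus_nanus, Shigella_gracilis, Streptococcus_giganteus, Takifugu_litoralis, Tsuga_borealis, Vespa_viridis.

12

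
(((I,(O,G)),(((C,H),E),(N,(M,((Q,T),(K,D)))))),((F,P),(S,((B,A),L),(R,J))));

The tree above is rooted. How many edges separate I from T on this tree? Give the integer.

8

The MRCA of I and T is the node subtending ((I,(O,G)),(((C,H),E),(N,(M,((Q,T),(K,D)))))).
From I up to that node: 2 branches. From T up to the same node: 6 branches. Total: 2 + 6 = 8.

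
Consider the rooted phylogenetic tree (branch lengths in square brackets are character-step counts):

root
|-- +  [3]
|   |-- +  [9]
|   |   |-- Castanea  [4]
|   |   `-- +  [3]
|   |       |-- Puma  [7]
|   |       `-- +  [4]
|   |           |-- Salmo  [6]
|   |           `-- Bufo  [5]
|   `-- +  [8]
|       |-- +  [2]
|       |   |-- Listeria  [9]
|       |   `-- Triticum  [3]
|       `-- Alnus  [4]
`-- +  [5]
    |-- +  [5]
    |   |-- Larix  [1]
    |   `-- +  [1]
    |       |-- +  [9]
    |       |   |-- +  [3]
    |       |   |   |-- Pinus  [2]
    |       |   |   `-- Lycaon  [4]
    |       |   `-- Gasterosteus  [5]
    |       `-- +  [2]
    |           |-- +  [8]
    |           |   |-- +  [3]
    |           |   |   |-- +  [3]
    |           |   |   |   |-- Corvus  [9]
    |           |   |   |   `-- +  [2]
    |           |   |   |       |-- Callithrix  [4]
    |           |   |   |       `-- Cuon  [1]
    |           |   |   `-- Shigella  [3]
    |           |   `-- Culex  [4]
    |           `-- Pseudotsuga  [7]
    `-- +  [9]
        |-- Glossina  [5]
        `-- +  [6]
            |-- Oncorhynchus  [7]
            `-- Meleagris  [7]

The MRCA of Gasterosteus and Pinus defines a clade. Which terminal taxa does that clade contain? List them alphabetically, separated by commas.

Gasterosteus, Lycaon, Pinus

Tracing Gasterosteus: it sits inside ((Pinus,Lycaon),Gasterosteus).
Tracing Pinus: it sits inside (Pinus,Lycaon).
The smallest clade enclosing both is ((Pinus,Lycaon),Gasterosteus); the answer is its 3 terminal taxa in alphabetical order.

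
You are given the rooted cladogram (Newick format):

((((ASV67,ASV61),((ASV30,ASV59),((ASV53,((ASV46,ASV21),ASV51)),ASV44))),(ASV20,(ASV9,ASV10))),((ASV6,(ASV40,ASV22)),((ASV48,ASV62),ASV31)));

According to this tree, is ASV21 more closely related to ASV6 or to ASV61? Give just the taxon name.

The MRCA of ASV21 and ASV61 subtends ((ASV67,ASV61),((ASV30,ASV59),((ASV53,((ASV46,ASV21),ASV51)),ASV44))) (9 taxa).
The MRCA of ASV21 and ASV6 is the root, subtending the entire tree (18 taxa).
The first is nested inside the second, so ASV21 shares a more recent common ancestor with ASV61.

ASV61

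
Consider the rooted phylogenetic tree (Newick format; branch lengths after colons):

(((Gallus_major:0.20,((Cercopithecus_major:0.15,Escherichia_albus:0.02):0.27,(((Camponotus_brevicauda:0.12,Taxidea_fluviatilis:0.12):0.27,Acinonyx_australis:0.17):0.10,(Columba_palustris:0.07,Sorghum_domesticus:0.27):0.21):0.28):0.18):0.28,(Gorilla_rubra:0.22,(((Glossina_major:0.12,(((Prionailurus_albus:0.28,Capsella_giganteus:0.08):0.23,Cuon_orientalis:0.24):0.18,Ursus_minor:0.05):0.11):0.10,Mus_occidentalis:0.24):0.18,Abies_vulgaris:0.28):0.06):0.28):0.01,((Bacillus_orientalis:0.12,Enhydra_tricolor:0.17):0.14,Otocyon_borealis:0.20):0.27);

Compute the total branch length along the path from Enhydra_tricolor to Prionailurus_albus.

The path runs Enhydra_tricolor → … → MRCA → … → Prionailurus_albus; the MRCA is the root of the tree.
Branch lengths along that path: 0.17 + 0.14 + 0.27 + 0.01 + 0.28 + 0.06 + 0.18 + 0.10 + 0.11 + 0.18 + 0.23 + 0.28 = 2.01.

2.01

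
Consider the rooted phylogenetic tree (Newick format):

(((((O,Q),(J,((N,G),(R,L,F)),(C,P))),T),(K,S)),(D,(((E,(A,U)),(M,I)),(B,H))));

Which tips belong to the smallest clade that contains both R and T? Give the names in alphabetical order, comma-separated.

C, F, G, J, L, N, O, P, Q, R, T

Tracing R: it sits inside (R,L,F).
Tracing T: it sits inside (((O,Q),(J,((N,G),(R,L,F)),(C,P))),T).
The smallest clade enclosing both is (((O,Q),(J,((N,G),(R,L,F)),(C,P))),T); the answer is its 11 terminal taxa in alphabetical order.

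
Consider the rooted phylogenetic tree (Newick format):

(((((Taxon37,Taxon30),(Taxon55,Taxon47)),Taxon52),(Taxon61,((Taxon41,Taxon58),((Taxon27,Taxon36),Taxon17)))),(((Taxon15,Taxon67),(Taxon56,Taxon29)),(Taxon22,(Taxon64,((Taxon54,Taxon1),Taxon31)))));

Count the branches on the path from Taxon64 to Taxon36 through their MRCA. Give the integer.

The MRCA of Taxon64 and Taxon36 is the root of the tree.
From Taxon64 up to that node: 4 branches. From Taxon36 up to the same node: 6 branches. Total: 4 + 6 = 10.

10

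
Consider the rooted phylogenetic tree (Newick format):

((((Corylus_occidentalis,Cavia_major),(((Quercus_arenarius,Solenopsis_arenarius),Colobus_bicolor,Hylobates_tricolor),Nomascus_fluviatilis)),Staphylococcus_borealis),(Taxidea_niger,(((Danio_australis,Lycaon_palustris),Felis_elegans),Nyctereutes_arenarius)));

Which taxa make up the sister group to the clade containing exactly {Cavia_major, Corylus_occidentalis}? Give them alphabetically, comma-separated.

The clade containing exactly {Cavia_major, Corylus_occidentalis} attaches to the tree at the node subtending ((Corylus_occidentalis,Cavia_major),(((Quercus_arenarius,Solenopsis_arenarius),Colobus_bicolor,Hylobates_tricolor),Nomascus_fluviatilis)).
The other lineage descending from that same node — the sister group — is (((Quercus_arenarius,Solenopsis_arenarius),Colobus_bicolor,Hylobates_tricolor),Nomascus_fluviatilis); its 5 tips in alphabetical order are the answer.

Colobus_bicolor, Hylobates_tricolor, Nomascus_fluviatilis, Quercus_arenarius, Solenopsis_arenarius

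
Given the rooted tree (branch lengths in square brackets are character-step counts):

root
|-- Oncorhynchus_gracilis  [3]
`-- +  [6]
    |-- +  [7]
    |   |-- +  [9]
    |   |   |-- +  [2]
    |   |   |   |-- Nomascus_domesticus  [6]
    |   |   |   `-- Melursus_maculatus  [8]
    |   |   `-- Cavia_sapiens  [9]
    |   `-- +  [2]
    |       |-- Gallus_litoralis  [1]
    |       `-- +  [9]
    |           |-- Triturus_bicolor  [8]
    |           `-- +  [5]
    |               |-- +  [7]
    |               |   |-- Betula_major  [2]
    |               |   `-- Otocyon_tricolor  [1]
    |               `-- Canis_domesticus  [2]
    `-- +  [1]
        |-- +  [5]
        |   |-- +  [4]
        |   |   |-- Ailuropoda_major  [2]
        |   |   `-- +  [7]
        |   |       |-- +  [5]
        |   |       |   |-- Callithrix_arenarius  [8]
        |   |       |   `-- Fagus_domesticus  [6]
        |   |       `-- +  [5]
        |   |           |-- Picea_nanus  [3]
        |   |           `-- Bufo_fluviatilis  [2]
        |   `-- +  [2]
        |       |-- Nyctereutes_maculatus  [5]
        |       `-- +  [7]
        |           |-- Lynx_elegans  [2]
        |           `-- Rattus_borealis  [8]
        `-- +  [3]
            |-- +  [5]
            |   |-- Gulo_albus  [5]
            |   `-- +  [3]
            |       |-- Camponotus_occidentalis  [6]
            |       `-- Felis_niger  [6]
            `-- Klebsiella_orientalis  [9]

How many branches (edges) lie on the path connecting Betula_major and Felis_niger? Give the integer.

The MRCA of Betula_major and Felis_niger is the node subtending ((((Nomascus_domesticus,Melursus_maculatus),Cavia_sapiens),(Gallus_litoralis,(Triturus_bicolor,((Betula_major,Otocyon_tricolor),Canis_domesticus)))),(((Ailuropoda_major,((Callithrix_arenarius,Fagus_domesticus),(Picea_nanus,Bufo_fluviatilis))),(Nyctereutes_maculatus,(Lynx_elegans,Rattus_borealis))),((Gulo_albus,(Camponotus_occidentalis,Felis_niger)),Klebsiella_orientalis))).
From Betula_major up to that node: 6 branches. From Felis_niger up to the same node: 5 branches. Total: 6 + 5 = 11.

11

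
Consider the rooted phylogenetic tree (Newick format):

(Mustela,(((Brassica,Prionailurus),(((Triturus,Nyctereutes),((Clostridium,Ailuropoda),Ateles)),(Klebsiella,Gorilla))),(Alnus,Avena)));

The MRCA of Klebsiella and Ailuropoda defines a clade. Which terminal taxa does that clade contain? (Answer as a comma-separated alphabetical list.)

Ailuropoda, Ateles, Clostridium, Gorilla, Klebsiella, Nyctereutes, Triturus

Tracing Klebsiella: it sits inside (Klebsiella,Gorilla).
Tracing Ailuropoda: it sits inside (Clostridium,Ailuropoda).
The smallest clade enclosing both is (((Triturus,Nyctereutes),((Clostridium,Ailuropoda),Ateles)),(Klebsiella,Gorilla)); the answer is its 7 terminal taxa in alphabetical order.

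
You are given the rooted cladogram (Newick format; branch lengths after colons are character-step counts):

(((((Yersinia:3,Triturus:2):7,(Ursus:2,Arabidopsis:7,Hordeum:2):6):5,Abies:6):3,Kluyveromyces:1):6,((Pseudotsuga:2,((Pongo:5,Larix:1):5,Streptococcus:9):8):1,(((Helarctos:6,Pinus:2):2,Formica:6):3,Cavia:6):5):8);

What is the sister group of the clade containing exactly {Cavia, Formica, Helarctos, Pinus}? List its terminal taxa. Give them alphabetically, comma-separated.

Larix, Pongo, Pseudotsuga, Streptococcus

The clade containing exactly {Cavia, Formica, Helarctos, Pinus} attaches to the tree at the node subtending ((Pseudotsuga,((Pongo,Larix),Streptococcus)),(((Helarctos,Pinus),Formica),Cavia)).
The other lineage descending from that same node — the sister group — is (Pseudotsuga,((Pongo,Larix),Streptococcus)); its 4 tips in alphabetical order are the answer.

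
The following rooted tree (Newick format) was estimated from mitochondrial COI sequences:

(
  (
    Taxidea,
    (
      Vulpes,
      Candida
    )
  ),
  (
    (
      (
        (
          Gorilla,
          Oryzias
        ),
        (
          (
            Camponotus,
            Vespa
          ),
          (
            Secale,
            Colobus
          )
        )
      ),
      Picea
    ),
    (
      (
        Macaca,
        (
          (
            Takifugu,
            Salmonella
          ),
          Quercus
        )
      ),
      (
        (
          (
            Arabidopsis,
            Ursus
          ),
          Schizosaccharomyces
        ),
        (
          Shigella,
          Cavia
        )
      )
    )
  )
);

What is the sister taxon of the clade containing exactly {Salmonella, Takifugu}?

The clade containing exactly {Salmonella, Takifugu} attaches to the tree at the node subtending ((Takifugu,Salmonella),Quercus).
The other lineage descending from that same node — the sister group — is the single tip Quercus.

Quercus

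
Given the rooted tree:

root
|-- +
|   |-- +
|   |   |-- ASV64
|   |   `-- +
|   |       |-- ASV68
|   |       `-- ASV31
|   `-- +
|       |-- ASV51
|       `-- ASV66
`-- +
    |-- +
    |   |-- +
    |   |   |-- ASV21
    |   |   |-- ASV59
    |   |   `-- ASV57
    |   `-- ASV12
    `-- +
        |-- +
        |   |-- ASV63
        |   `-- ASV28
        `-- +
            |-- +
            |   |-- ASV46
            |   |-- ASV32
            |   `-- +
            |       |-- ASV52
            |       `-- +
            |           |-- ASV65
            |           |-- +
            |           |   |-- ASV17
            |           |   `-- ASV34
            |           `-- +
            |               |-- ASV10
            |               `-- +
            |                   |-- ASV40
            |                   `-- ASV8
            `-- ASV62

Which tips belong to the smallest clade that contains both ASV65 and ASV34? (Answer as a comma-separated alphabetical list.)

Tracing ASV65: it sits inside (ASV65,(ASV17,ASV34),(ASV10,(ASV40,ASV8))).
Tracing ASV34: it sits inside (ASV17,ASV34).
The smallest clade enclosing both is (ASV65,(ASV17,ASV34),(ASV10,(ASV40,ASV8))); the answer is its 6 terminal taxa in alphabetical order.

ASV10, ASV17, ASV34, ASV40, ASV65, ASV8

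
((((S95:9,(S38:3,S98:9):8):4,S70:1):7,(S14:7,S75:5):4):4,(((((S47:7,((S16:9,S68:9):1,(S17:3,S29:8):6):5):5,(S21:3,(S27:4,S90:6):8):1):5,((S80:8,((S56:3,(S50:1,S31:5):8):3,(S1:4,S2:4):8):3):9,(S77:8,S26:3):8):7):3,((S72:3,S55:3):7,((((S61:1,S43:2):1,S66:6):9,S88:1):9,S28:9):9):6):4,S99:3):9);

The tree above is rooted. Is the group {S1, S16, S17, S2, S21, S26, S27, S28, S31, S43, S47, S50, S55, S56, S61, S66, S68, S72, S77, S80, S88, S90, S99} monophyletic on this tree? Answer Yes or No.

The MRCA of the listed taxa subtends (((((S47,((S16,S68),(S17,S29))),(S21,(S27,S90))),((S80,((S56,(S50,S31)),(S1,S2))),(S77,S26))),((S72,S55),((((S61,S43),S66),S88),S28))),S99).
That clade also contains S29, which is not in the proposed group, so the group is not monophyletic.

No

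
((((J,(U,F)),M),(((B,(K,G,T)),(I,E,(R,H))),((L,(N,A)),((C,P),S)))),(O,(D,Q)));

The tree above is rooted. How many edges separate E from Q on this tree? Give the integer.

The MRCA of E and Q is the root of the tree.
From E up to that node: 5 branches. From Q up to the same node: 3 branches. Total: 5 + 3 = 8.

8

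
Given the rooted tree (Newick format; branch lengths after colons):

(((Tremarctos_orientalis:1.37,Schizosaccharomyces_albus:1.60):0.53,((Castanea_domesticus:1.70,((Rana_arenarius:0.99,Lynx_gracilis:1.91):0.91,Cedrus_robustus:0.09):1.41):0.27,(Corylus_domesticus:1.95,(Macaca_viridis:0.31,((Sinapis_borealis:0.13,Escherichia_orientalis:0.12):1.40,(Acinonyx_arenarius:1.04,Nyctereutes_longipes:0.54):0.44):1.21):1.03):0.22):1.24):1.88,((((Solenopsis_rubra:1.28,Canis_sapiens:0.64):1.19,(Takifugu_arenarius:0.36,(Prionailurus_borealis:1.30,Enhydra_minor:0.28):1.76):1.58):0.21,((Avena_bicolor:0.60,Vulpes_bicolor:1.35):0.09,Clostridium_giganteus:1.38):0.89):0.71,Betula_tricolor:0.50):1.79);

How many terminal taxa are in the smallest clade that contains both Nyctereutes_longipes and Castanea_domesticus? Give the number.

10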